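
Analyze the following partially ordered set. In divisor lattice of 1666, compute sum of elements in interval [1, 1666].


Interval [1,1666] in divisors of 1666: [1, 2, 7, 14, 17, 34, 49, 98, 119, 238, 833, 1666]
Sum = 3078


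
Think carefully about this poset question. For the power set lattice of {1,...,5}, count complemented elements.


An element a is complemented if some b has a meet b = bottom, a join b = top.
every subset A has complement S\A, so all elements are complemented.
Complemented elements: {}, {1}, {2}, {3}, {4}, {5}, ... (26 more)
Count: 32


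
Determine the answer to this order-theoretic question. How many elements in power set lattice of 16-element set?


Power set = 2^n.
2^16 = 65536


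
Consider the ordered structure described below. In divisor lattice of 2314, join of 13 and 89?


In a divisor lattice, join = lcm (least common multiple).
gcd(13,89) = 1
lcm(13,89) = 13*89/gcd = 1157/1 = 1157


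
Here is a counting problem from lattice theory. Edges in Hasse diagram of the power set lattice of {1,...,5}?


A cover relation a -< b holds when a < b with no c strictly between.
Cover relations:
  {} -< {1}
  {} -< {2}
  {} -< {3}
  {} -< {4}
  {} -< {5}
  {1} -< {1,2}
  {1} -< {1,3}
  {1} -< {1,4}
  ...72 more
Total: 80


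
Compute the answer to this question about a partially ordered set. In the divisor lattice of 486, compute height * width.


Height = length of longest chain minus 1; width = size of largest antichain.
A maximum chain: 1 | 3 | 9 | 27 | 81 | 243 | 486  (height 6).
A maximum antichain: {2, 3}  (width 2).
Product = 6 * 2 = 12


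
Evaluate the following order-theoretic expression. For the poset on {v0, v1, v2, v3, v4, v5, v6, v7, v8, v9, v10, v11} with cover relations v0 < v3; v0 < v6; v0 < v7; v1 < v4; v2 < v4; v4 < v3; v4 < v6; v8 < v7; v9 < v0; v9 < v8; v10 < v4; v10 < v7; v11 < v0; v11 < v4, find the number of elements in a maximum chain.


A chain is a totally ordered subset; we count the number of elements in a maximum chain.
Compute, for each element x, the size of the longest chain ending at x:
  v1: 1
  v2: 1
  v5: 1
  v9: 1
  v10: 1
  v11: 1
  ...
A maximum chain: v9 < v0 < v3
Number of elements in the longest chain: 3


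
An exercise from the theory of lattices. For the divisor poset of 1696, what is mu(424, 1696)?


In a divisor lattice, mu(a,b) = mu(b/a) where mu is the classical Mobius function.
b/a = 1696/424 = 4
Prime factorization of 4: primes [2]
4 is not squarefree, so mu(4) = 0


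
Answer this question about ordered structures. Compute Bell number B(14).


B(n) = number of set partitions of an n-element set.
B(n) satisfies the recurrence: B(n+1) = sum_k C(n,k)*B(k).
B(14) = 190899322


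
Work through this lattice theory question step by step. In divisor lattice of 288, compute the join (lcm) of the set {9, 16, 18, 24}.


In a divisor lattice, join = lcm (least common multiple).
Compute lcm iteratively: start with first element, then lcm(current, next).
Elements: [9, 16, 18, 24]
lcm(9,16) = 144
lcm(144,18) = 144
lcm(144,24) = 144
Final lcm = 144


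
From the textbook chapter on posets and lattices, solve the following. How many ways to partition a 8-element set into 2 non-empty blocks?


S(n,k) = k*S(n-1,k) + S(n-1,k-1).
S(7,2) = 63, S(7,1) = 1
S(8,2) = 2*63 + 1 = 126 + 1
S(8,2) = 127


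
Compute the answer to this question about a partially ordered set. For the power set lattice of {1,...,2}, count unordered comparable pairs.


A comparable pair {a,b} has a < b or b < a in the order.
Count unordered pairs where one element is strictly below the other.
Examples: {{},{1}}, {{},{2}}, {{},{1,2}}, {{1},{1,2}}, ...
Total comparable pairs: 5


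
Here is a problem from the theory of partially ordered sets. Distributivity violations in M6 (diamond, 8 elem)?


Distributive law: a ^ (b v c) = (a ^ b) v (a ^ c).
Check all 8^3 = 512 ordered triples (a,b,c).
  e.g. a=a1, b=a2, c=a3: lhs=a1 != rhs=0
  e.g. a=a1, b=a2, c=a4: lhs=a1 != rhs=0
Total violating triples: 120


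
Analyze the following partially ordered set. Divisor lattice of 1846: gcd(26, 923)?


Meet=gcd.
gcd(26,923)=13


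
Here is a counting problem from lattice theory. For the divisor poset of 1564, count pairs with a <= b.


The order relation is {(a,b) : a <= b}, reflexive so it includes (a,a).
Examples: (1,1), (1,1564), (1,17), (1,2), (1,23), ...
Total ordered pairs: 54


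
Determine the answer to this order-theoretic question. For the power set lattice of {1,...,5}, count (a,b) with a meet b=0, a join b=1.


Complement pair (a,b): a meet b = bottom, a join b = top.
Here: A intersect B = {} and A union B = {1,...,5}.
Pairs found: ({},{1,2,3,4,5}), ({1},{2,3,4,5}), ({2},{1,3,4,5}), ({3},{1,2,4,5}), ... (28 more)
Total ordered pairs: 32


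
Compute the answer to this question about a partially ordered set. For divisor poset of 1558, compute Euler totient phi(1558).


phi(n) = n * prod_{p|n} (1 - 1/p).
Prime divisors of 1558: [2, 19, 41]
phi(1558) = 1558 * (1 - 1/2) * (1 - 1/19) * (1 - 1/41)
phi(1558) = 720


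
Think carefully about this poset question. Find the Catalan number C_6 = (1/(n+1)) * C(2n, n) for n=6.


C(n) = C(2n, n) / (n+1).
C(12, 6) = 924
C(6) = 924 / 7 = 132


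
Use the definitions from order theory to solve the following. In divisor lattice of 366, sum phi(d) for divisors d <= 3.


Divisors of 366 up to 3: [1, 2, 3]
phi values: [1, 1, 2]
Sum = 4


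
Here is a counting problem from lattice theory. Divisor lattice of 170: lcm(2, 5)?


Join=lcm.
gcd(2,5)=1
lcm=10


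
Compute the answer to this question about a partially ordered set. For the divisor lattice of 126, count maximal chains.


A maximal chain goes from the minimum element to a maximal element via cover relations.
Counting all min-to-max paths in the cover graph.
Total maximal chains: 12


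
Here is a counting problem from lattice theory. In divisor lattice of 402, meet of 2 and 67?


In a divisor lattice, meet = gcd (greatest common divisor).
By Euclidean algorithm or factoring: gcd(2,67) = 1


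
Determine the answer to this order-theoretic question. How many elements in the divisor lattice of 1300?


Divisors of 1300: [1, 2, 4, 5, 10, 13, 20, 25, 26, 50, 52, 65, 100, 130, 260, 325, 650, 1300]
Count: 18


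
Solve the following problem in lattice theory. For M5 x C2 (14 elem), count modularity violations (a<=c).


Modular law: if a <= c then a v (b ^ c) = (a v b) ^ c.
Check all triples (a,b,c) with a <= c among 14 elements.
This lattice is modular (diamonds M_m and their chain-products are modular).
Total violating triples: 0


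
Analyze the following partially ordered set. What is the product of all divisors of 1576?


Divisors of 1576: [1, 2, 4, 8, 197, 394, 788, 1576]
Product = n^(d(n)/2) = 1576^(8/2)
Product = 6169143218176


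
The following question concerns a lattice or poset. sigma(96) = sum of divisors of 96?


sigma(n) = sum of divisors.
Divisors of 96: [1, 2, 3, 4, 6, 8, 12, 16, 24, 32, 48, 96]
Sum = 252


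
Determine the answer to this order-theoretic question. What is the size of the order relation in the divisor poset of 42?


The order relation is {(a,b) : a <= b}, reflexive so it includes (a,a).
Examples: (1,1), (1,14), (1,2), (1,21), (1,3), ...
Total ordered pairs: 27


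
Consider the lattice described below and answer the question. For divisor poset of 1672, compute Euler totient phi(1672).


phi(n) = n * prod_{p|n} (1 - 1/p).
Prime divisors of 1672: [2, 11, 19]
phi(1672) = 1672 * (1 - 1/2) * (1 - 1/11) * (1 - 1/19)
phi(1672) = 720


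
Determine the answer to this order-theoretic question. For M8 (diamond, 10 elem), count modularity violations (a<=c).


Modular law: if a <= c then a v (b ^ c) = (a v b) ^ c.
Check all triples (a,b,c) with a <= c among 10 elements.
This lattice is modular (diamonds M_m and their chain-products are modular).
Total violating triples: 0


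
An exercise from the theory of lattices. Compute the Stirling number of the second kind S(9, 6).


S(n,k) = k*S(n-1,k) + S(n-1,k-1).
S(8,6) = 266, S(8,5) = 1050
S(9,6) = 6*266 + 1050 = 1596 + 1050
S(9,6) = 2646


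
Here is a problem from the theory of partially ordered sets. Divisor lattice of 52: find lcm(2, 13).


In a divisor lattice, join = lcm (least common multiple).
gcd(2,13) = 1
lcm(2,13) = 2*13/gcd = 26/1 = 26


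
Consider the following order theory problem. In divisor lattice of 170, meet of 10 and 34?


In a divisor lattice, meet = gcd (greatest common divisor).
By Euclidean algorithm or factoring: gcd(10,34) = 2


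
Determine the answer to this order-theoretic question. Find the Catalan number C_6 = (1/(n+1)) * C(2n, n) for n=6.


C(n) = C(2n, n) / (n+1).
C(12, 6) = 924
C(6) = 924 / 7 = 132


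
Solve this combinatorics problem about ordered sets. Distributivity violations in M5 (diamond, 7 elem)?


Distributive law: a ^ (b v c) = (a ^ b) v (a ^ c).
Check all 7^3 = 343 ordered triples (a,b,c).
  e.g. a=a1, b=a2, c=a3: lhs=a1 != rhs=0
  e.g. a=a1, b=a2, c=a4: lhs=a1 != rhs=0
Total violating triples: 60


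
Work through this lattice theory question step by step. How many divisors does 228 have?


Divisors of 228: [1, 2, 3, 4, 6, 12, 19, 38, 57, 76, 114, 228]
Count: 12


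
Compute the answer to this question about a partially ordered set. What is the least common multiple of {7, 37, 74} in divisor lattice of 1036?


In a divisor lattice, join = lcm (least common multiple).
Compute lcm iteratively: start with first element, then lcm(current, next).
Elements: [7, 37, 74]
lcm(7,37) = 259
lcm(259,74) = 518
Final lcm = 518


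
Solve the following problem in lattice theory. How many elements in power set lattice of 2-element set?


Power set = 2^n.
2^2 = 4


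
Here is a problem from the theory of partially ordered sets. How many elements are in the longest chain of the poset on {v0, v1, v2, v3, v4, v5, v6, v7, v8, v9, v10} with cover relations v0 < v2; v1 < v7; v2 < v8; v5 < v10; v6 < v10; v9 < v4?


A chain is a totally ordered subset; we count the number of elements in a maximum chain.
Compute, for each element x, the size of the longest chain ending at x:
  v0: 1
  v1: 1
  v3: 1
  v5: 1
  v6: 1
  v9: 1
  ...
A maximum chain: v0 < v2 < v8
Number of elements in the longest chain: 3


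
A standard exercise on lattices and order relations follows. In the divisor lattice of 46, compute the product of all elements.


Divisors of 46: [1, 2, 23, 46]
Product = n^(d(n)/2) = 46^(4/2)
Product = 2116


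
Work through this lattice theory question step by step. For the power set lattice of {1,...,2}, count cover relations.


A cover relation a -< b holds when a < b with no c strictly between.
Cover relations:
  {} -< {1}
  {} -< {2}
  {1} -< {1,2}
  {2} -< {1,2}
Total: 4


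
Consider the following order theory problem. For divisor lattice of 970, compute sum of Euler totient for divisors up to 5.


Divisors of 970 up to 5: [1, 2, 5]
phi values: [1, 1, 4]
Sum = 6


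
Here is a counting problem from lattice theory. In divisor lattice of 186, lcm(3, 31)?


Join=lcm.
gcd(3,31)=1
lcm=93


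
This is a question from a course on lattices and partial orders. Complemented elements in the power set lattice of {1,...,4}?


An element a is complemented if some b has a meet b = bottom, a join b = top.
every subset A has complement S\A, so all elements are complemented.
Complemented elements: {}, {1}, {2}, {3}, {4}, {1,2}, ... (10 more)
Count: 16


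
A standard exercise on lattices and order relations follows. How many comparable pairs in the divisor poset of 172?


A comparable pair {a,b} has a < b or b < a in the order.
Count unordered pairs where one element is strictly below the other.
Examples: {1,2}, {1,4}, {1,43}, {1,86}, ...
Total comparable pairs: 12


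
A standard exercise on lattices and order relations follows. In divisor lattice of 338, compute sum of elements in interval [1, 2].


Interval [1,2] in divisors of 338: [1, 2]
Sum = 3


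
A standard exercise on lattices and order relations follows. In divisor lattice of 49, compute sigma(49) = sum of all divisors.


sigma(n) = sum of divisors.
Divisors of 49: [1, 7, 49]
Sum = 57


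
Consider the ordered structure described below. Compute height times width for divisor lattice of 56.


Height = length of longest chain minus 1; width = size of largest antichain.
A maximum chain: 1 | 7 | 14 | 28 | 56  (height 4).
A maximum antichain: {2, 7}  (width 2).
Product = 4 * 2 = 8


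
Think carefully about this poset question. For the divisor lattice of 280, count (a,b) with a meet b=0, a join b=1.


Complement pair (a,b): a meet b = bottom, a join b = top.
Here: gcd(a,b)=1 and lcm(a,b)=280, i.e. a*b=280 with a,b coprime.
Pairs found: (1,280), (5,56), (7,40), (8,35), ... (4 more)
Total ordered pairs: 8


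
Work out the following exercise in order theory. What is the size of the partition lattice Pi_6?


B(n) = number of set partitions of an n-element set.
B(n) satisfies the recurrence: B(n+1) = sum_k C(n,k)*B(k).
B(6) = 203


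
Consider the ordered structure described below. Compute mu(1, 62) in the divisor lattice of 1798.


In a divisor lattice, mu(a,b) = mu(b/a) where mu is the classical Mobius function.
b/a = 62/1 = 62
Prime factorization of 62: primes [2, 31]
62 is squarefree with 2 prime factor(s), so mu(62) = (-1)^2 = 1


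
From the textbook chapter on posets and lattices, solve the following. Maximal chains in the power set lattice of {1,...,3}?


A maximal chain goes from the minimum element to a maximal element via cover relations.
Counting all min-to-max paths in the cover graph.
Total maximal chains: 6


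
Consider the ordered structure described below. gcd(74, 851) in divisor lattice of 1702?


Meet=gcd.
gcd(74,851)=37


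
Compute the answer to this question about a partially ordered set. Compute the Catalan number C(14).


C(n) = C(2n, n) / (n+1).
C(28, 14) = 40116600
C(14) = 40116600 / 15 = 2674440


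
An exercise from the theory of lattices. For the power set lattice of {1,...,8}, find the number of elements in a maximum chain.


A chain is a totally ordered subset; we count the number of elements in a maximum chain.
Compute, for each element x, the size of the longest chain ending at x:
  {}: 1
  {1}: 2
  {2}: 2
  {3}: 2
  {4}: 2
  {5}: 2
  ...
A maximum chain: {} < {1} < {1,2} < {1,2,3} < {1,2,3,4} < {1,2,3,4,5} < {1,2,3,4,5,6} < {1,2,3,4,5,6,7} < {1,2,3,4,5,6,7,8}
Number of elements in the longest chain: 9


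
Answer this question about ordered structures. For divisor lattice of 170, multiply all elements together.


Divisors of 170: [1, 2, 5, 10, 17, 34, 85, 170]
Product = n^(d(n)/2) = 170^(8/2)
Product = 835210000


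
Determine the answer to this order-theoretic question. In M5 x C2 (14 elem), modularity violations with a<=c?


Modular law: if a <= c then a v (b ^ c) = (a v b) ^ c.
Check all triples (a,b,c) with a <= c among 14 elements.
This lattice is modular (diamonds M_m and their chain-products are modular).
Total violating triples: 0


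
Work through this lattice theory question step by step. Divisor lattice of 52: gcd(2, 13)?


Meet=gcd.
gcd(2,13)=1


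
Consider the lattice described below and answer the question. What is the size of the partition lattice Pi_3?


B(n) = number of set partitions of an n-element set.
B(n) satisfies the recurrence: B(n+1) = sum_k C(n,k)*B(k).
B(3) = 5


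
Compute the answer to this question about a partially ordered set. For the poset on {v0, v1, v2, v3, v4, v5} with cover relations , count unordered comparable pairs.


A comparable pair {a,b} has a < b or b < a in the order.
Count unordered pairs where one element is strictly below the other.
Total comparable pairs: 0


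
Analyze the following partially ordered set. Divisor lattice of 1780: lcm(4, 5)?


Join=lcm.
gcd(4,5)=1
lcm=20


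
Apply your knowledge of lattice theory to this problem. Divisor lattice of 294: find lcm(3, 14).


In a divisor lattice, join = lcm (least common multiple).
gcd(3,14) = 1
lcm(3,14) = 3*14/gcd = 42/1 = 42


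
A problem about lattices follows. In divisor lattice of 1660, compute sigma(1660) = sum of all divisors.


sigma(n) = sum of divisors.
Divisors of 1660: [1, 2, 4, 5, 10, 20, 83, 166, 332, 415, 830, 1660]
Sum = 3528


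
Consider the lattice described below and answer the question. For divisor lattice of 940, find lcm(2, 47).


In a divisor lattice, join = lcm (least common multiple).
Compute lcm iteratively: start with first element, then lcm(current, next).
Elements: [2, 47]
lcm(2,47) = 94
Final lcm = 94


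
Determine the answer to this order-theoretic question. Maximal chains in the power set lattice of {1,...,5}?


A maximal chain goes from the minimum element to a maximal element via cover relations.
Counting all min-to-max paths in the cover graph.
Total maximal chains: 120


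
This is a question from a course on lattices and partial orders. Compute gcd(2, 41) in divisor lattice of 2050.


In a divisor lattice, meet = gcd (greatest common divisor).
By Euclidean algorithm or factoring: gcd(2,41) = 1


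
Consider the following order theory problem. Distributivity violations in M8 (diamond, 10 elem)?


Distributive law: a ^ (b v c) = (a ^ b) v (a ^ c).
Check all 10^3 = 1000 ordered triples (a,b,c).
  e.g. a=a1, b=a2, c=a3: lhs=a1 != rhs=0
  e.g. a=a1, b=a2, c=a4: lhs=a1 != rhs=0
Total violating triples: 336


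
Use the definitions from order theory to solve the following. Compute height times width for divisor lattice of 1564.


Height = length of longest chain minus 1; width = size of largest antichain.
A maximum chain: 1 | 23 | 391 | 782 | 1564  (height 4).
A maximum antichain: {4, 34, 46, 391}  (width 4).
Product = 4 * 4 = 16


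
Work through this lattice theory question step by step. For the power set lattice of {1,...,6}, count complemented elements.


An element a is complemented if some b has a meet b = bottom, a join b = top.
every subset A has complement S\A, so all elements are complemented.
Complemented elements: {}, {1}, {2}, {3}, {4}, {5}, ... (58 more)
Count: 64


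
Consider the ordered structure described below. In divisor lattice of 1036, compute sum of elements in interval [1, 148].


Interval [1,148] in divisors of 1036: [1, 2, 4, 37, 74, 148]
Sum = 266


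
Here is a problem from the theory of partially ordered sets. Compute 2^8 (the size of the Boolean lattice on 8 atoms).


Power set = 2^n.
2^8 = 256


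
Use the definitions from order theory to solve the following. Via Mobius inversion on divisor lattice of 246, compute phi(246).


phi(n) = n * prod_{p|n} (1 - 1/p).
Prime divisors of 246: [2, 3, 41]
phi(246) = 246 * (1 - 1/2) * (1 - 1/3) * (1 - 1/41)
phi(246) = 80


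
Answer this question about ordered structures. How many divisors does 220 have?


Divisors of 220: [1, 2, 4, 5, 10, 11, 20, 22, 44, 55, 110, 220]
Count: 12


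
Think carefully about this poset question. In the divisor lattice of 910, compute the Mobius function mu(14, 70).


In a divisor lattice, mu(a,b) = mu(b/a) where mu is the classical Mobius function.
b/a = 70/14 = 5
Prime factorization of 5: primes [5]
5 is squarefree with 1 prime factor(s), so mu(5) = (-1)^1 = -1


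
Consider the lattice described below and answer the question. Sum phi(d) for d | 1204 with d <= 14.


Divisors of 1204 up to 14: [1, 2, 4, 7, 14]
phi values: [1, 1, 2, 6, 6]
Sum = 16


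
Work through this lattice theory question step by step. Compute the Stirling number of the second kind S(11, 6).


S(n,k) = k*S(n-1,k) + S(n-1,k-1).
S(10,6) = 22827, S(10,5) = 42525
S(11,6) = 6*22827 + 42525 = 136962 + 42525
S(11,6) = 179487


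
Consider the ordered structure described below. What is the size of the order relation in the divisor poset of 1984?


The order relation is {(a,b) : a <= b}, reflexive so it includes (a,a).
Examples: (1,1), (1,124), (1,16), (1,1984), (1,2), ...
Total ordered pairs: 84


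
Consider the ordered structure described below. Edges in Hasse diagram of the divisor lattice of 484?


A cover relation a -< b holds when a < b with no c strictly between.
Cover relations:
  1 -< 2
  1 -< 11
  2 -< 4
  2 -< 22
  4 -< 44
  11 -< 22
  11 -< 121
  22 -< 44
  ...4 more
Total: 12


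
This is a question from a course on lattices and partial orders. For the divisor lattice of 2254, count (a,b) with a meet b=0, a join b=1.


Complement pair (a,b): a meet b = bottom, a join b = top.
Here: gcd(a,b)=1 and lcm(a,b)=2254, i.e. a*b=2254 with a,b coprime.
Pairs found: (1,2254), (2,1127), (23,98), (46,49), ... (4 more)
Total ordered pairs: 8


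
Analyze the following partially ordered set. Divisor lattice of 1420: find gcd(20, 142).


In a divisor lattice, meet = gcd (greatest common divisor).
By Euclidean algorithm or factoring: gcd(20,142) = 2


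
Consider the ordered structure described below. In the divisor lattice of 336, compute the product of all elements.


Divisors of 336: [1, 2, 3, 4, 6, 7, 8, 12, 14, 16, 21, 24, 28, 42, 48, 56, 84, 112, 168, 336]
Product = n^(d(n)/2) = 336^(20/2)
Product = 18339723085451720682110976


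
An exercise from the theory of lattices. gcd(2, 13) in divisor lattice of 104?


Meet=gcd.
gcd(2,13)=1


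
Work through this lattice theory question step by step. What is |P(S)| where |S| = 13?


Power set = 2^n.
2^13 = 8192


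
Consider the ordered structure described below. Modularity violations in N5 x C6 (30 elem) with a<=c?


Modular law: if a <= c then a v (b ^ c) = (a v b) ^ c.
Check all triples (a,b,c) with a <= c among 30 elements.
  e.g. a=(a,0), b=(c,0), c=(b,0): lhs=(a,0) != rhs=(b,0)
  e.g. a=(a,0), b=(c,1), c=(b,0): lhs=(a,0) != rhs=(b,0)
Total violating triples: 126


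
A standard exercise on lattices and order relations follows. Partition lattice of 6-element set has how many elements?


B(n) = number of set partitions of an n-element set.
B(n) satisfies the recurrence: B(n+1) = sum_k C(n,k)*B(k).
B(6) = 203


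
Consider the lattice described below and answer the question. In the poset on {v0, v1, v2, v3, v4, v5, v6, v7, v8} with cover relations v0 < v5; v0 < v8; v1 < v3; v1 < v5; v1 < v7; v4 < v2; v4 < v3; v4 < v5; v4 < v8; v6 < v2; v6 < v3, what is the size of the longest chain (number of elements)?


A chain is a totally ordered subset; we count the number of elements in a maximum chain.
Compute, for each element x, the size of the longest chain ending at x:
  v0: 1
  v1: 1
  v4: 1
  v6: 1
  v7: 2
  v2: 2
  ...
A maximum chain: v4 < v2
Number of elements in the longest chain: 2


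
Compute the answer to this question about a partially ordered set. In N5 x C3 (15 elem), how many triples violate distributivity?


Distributive law: a ^ (b v c) = (a ^ b) v (a ^ c).
Check all 15^3 = 3375 ordered triples (a,b,c).
  e.g. a=(b,0), b=(a,0), c=(c,0): lhs=(b,0) != rhs=(a,0)
  e.g. a=(b,0), b=(a,0), c=(c,1): lhs=(b,0) != rhs=(a,0)
Total violating triples: 54


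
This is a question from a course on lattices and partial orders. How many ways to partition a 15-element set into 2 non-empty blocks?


S(n,k) = k*S(n-1,k) + S(n-1,k-1).
S(14,2) = 8191, S(14,1) = 1
S(15,2) = 2*8191 + 1 = 16382 + 1
S(15,2) = 16383


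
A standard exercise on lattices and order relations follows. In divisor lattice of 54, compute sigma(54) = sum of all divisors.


sigma(n) = sum of divisors.
Divisors of 54: [1, 2, 3, 6, 9, 18, 27, 54]
Sum = 120


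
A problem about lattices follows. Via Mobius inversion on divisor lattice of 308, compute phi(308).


phi(n) = n * prod_{p|n} (1 - 1/p).
Prime divisors of 308: [2, 7, 11]
phi(308) = 308 * (1 - 1/2) * (1 - 1/7) * (1 - 1/11)
phi(308) = 120


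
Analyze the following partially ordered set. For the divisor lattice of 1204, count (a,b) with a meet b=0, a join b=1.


Complement pair (a,b): a meet b = bottom, a join b = top.
Here: gcd(a,b)=1 and lcm(a,b)=1204, i.e. a*b=1204 with a,b coprime.
Pairs found: (1,1204), (4,301), (7,172), (28,43), ... (4 more)
Total ordered pairs: 8


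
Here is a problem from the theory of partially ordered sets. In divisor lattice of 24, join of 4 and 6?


In a divisor lattice, join = lcm (least common multiple).
gcd(4,6) = 2
lcm(4,6) = 4*6/gcd = 24/2 = 12


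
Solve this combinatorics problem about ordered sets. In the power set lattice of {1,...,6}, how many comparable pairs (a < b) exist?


A comparable pair {a,b} has a < b or b < a in the order.
Count unordered pairs where one element is strictly below the other.
Examples: {{},{1}}, {{},{2}}, {{},{3}}, {{},{4}}, ...
Total comparable pairs: 665


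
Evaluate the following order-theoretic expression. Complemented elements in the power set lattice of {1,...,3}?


An element a is complemented if some b has a meet b = bottom, a join b = top.
every subset A has complement S\A, so all elements are complemented.
Complemented elements: {}, {1}, {2}, {3}, {1,2}, {1,3}, ... (2 more)
Count: 8


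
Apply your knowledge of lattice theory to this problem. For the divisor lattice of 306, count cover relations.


A cover relation a -< b holds when a < b with no c strictly between.
Cover relations:
  1 -< 2
  1 -< 3
  1 -< 17
  2 -< 6
  2 -< 34
  3 -< 6
  3 -< 9
  3 -< 51
  ...12 more
Total: 20


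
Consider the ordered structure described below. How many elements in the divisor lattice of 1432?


Divisors of 1432: [1, 2, 4, 8, 179, 358, 716, 1432]
Count: 8


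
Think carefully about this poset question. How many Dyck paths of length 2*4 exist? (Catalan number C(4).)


C(n) = C(2n, n) / (n+1).
C(8, 4) = 70
C(4) = 70 / 5 = 14


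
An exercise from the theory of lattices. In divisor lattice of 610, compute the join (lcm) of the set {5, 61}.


In a divisor lattice, join = lcm (least common multiple).
Compute lcm iteratively: start with first element, then lcm(current, next).
Elements: [5, 61]
lcm(5,61) = 305
Final lcm = 305


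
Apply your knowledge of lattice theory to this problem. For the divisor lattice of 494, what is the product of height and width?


Height = length of longest chain minus 1; width = size of largest antichain.
A maximum chain: 1 | 19 | 247 | 494  (height 3).
A maximum antichain: {2, 13, 19}  (width 3).
Product = 3 * 3 = 9


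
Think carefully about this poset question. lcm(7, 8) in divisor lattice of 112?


Join=lcm.
gcd(7,8)=1
lcm=56


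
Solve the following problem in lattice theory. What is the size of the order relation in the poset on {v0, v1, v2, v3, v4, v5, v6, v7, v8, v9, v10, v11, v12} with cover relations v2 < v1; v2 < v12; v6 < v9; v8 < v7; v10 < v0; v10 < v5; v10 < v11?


The order relation is {(a,b) : a <= b}, reflexive so it includes (a,a).
Examples: (v0,v0), (v1,v1), (v10,v0), (v10,v10), (v10,v11), ...
Total ordered pairs: 20


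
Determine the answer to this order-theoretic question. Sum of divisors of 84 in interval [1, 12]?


Interval [1,12] in divisors of 84: [1, 2, 3, 4, 6, 12]
Sum = 28


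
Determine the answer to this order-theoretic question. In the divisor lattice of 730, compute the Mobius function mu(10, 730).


In a divisor lattice, mu(a,b) = mu(b/a) where mu is the classical Mobius function.
b/a = 730/10 = 73
Prime factorization of 73: primes [73]
73 is squarefree with 1 prime factor(s), so mu(73) = (-1)^1 = -1


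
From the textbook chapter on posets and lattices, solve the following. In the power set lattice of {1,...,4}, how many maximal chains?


A maximal chain goes from the minimum element to a maximal element via cover relations.
Counting all min-to-max paths in the cover graph.
Total maximal chains: 24


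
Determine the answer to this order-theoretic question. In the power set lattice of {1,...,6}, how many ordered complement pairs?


Complement pair (a,b): a meet b = bottom, a join b = top.
Here: A intersect B = {} and A union B = {1,...,6}.
Pairs found: ({},{1,2,3,4,5,6}), ({1},{2,3,4,5,6}), ({2},{1,3,4,5,6}), ({3},{1,2,4,5,6}), ... (60 more)
Total ordered pairs: 64


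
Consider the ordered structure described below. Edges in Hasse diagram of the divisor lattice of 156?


A cover relation a -< b holds when a < b with no c strictly between.
Cover relations:
  1 -< 2
  1 -< 3
  1 -< 13
  2 -< 4
  2 -< 6
  2 -< 26
  3 -< 6
  3 -< 39
  ...12 more
Total: 20


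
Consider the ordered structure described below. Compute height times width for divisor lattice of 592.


Height = length of longest chain minus 1; width = size of largest antichain.
A maximum chain: 1 | 37 | 74 | 148 | 296 | 592  (height 5).
A maximum antichain: {2, 37}  (width 2).
Product = 5 * 2 = 10


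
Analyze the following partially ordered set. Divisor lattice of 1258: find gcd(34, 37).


In a divisor lattice, meet = gcd (greatest common divisor).
By Euclidean algorithm or factoring: gcd(34,37) = 1


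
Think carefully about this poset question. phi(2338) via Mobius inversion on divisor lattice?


phi(n) = n * prod_{p|n} (1 - 1/p).
Prime divisors of 2338: [2, 7, 167]
phi(2338) = 2338 * (1 - 1/2) * (1 - 1/7) * (1 - 1/167)
phi(2338) = 996


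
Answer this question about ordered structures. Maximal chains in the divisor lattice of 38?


A maximal chain goes from the minimum element to a maximal element via cover relations.
Counting all min-to-max paths in the cover graph.
Total maximal chains: 2


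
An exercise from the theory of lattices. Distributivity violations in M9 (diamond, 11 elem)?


Distributive law: a ^ (b v c) = (a ^ b) v (a ^ c).
Check all 11^3 = 1331 ordered triples (a,b,c).
  e.g. a=a1, b=a2, c=a3: lhs=a1 != rhs=0
  e.g. a=a1, b=a2, c=a4: lhs=a1 != rhs=0
Total violating triples: 504


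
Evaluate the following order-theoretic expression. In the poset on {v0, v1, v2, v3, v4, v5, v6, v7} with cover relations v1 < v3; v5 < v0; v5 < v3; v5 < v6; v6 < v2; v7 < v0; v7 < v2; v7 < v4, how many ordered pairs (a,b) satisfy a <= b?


The order relation is {(a,b) : a <= b}, reflexive so it includes (a,a).
Examples: (v0,v0), (v1,v1), (v1,v3), (v2,v2), (v3,v3), ...
Total ordered pairs: 17


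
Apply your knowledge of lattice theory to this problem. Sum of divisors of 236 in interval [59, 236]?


Interval [59,236] in divisors of 236: [59, 118, 236]
Sum = 413


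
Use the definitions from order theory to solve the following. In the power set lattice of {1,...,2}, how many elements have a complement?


An element a is complemented if some b has a meet b = bottom, a join b = top.
every subset A has complement S\A, so all elements are complemented.
Complemented elements: {}, {1}, {2}, {1,2}
Count: 4


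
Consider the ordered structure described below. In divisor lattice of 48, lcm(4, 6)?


Join=lcm.
gcd(4,6)=2
lcm=12


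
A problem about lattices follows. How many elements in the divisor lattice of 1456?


Divisors of 1456: [1, 2, 4, 7, 8, 13, 14, 16, 26, 28, 52, 56, 91, 104, 112, 182, 208, 364, 728, 1456]
Count: 20


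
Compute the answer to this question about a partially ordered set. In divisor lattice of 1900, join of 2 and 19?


In a divisor lattice, join = lcm (least common multiple).
gcd(2,19) = 1
lcm(2,19) = 2*19/gcd = 38/1 = 38


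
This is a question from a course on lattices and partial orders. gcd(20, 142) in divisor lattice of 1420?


Meet=gcd.
gcd(20,142)=2


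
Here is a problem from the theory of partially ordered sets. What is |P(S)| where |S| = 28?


Power set = 2^n.
2^28 = 268435456


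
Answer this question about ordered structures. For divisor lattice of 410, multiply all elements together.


Divisors of 410: [1, 2, 5, 10, 41, 82, 205, 410]
Product = n^(d(n)/2) = 410^(8/2)
Product = 28257610000


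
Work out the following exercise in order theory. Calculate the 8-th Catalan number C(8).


C(n) = C(2n, n) / (n+1).
C(16, 8) = 12870
C(8) = 12870 / 9 = 1430


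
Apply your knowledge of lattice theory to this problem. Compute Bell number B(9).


B(n) = number of set partitions of an n-element set.
B(n) satisfies the recurrence: B(n+1) = sum_k C(n,k)*B(k).
B(9) = 21147


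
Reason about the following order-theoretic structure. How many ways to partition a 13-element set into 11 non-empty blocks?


S(n,k) = k*S(n-1,k) + S(n-1,k-1).
S(12,11) = 66, S(12,10) = 1705
S(13,11) = 11*66 + 1705 = 726 + 1705
S(13,11) = 2431


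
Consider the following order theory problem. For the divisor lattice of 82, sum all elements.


sigma(n) = sum of divisors.
Divisors of 82: [1, 2, 41, 82]
Sum = 126


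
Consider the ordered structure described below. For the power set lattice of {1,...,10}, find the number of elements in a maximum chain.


A chain is a totally ordered subset; we count the number of elements in a maximum chain.
Compute, for each element x, the size of the longest chain ending at x:
  {}: 1
  {1}: 2
  {2}: 2
  {3}: 2
  {4}: 2
  {5}: 2
  ...
A maximum chain: {} < {1} < {1,2} < {1,2,3} < {1,2,3,4} < {1,2,3,4,5} < {1,2,3,4,5,6} < {1,2,3,4,5,6,7} < {1,2,3,4,5,6,7,8} < {1,2,3,4,5,6,7,8,9} < {1,2,3,4,5,6,7,8,9,10}
Number of elements in the longest chain: 11


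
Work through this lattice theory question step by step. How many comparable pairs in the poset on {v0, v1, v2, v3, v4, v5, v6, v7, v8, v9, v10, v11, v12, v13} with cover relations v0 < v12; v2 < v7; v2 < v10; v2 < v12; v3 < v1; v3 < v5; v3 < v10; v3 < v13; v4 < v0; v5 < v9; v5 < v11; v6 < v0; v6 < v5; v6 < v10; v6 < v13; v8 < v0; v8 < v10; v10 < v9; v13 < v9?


A comparable pair {a,b} has a < b or b < a in the order.
Count unordered pairs where one element is strictly below the other.
Examples: {v0,v4}, {v0,v6}, {v0,v8}, {v0,v12}, ...
Total comparable pairs: 28


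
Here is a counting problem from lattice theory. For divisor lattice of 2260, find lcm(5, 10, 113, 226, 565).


In a divisor lattice, join = lcm (least common multiple).
Compute lcm iteratively: start with first element, then lcm(current, next).
Elements: [5, 10, 113, 226, 565]
lcm(5,10) = 10
lcm(10,113) = 1130
lcm(1130,226) = 1130
lcm(1130,565) = 1130
Final lcm = 1130


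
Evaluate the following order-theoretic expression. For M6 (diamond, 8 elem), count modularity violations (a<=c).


Modular law: if a <= c then a v (b ^ c) = (a v b) ^ c.
Check all triples (a,b,c) with a <= c among 8 elements.
This lattice is modular (diamonds M_m and their chain-products are modular).
Total violating triples: 0


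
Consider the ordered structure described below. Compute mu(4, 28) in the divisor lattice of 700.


In a divisor lattice, mu(a,b) = mu(b/a) where mu is the classical Mobius function.
b/a = 28/4 = 7
Prime factorization of 7: primes [7]
7 is squarefree with 1 prime factor(s), so mu(7) = (-1)^1 = -1


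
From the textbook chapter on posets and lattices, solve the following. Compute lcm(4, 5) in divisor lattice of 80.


In a divisor lattice, join = lcm (least common multiple).
gcd(4,5) = 1
lcm(4,5) = 4*5/gcd = 20/1 = 20


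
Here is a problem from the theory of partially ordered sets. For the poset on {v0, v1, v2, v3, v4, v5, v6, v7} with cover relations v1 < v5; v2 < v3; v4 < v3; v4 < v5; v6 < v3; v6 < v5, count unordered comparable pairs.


A comparable pair {a,b} has a < b or b < a in the order.
Count unordered pairs where one element is strictly below the other.
Examples: {v1,v5}, {v2,v3}, {v3,v4}, {v3,v6}, ...
Total comparable pairs: 6


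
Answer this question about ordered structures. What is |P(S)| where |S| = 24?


Power set = 2^n.
2^24 = 16777216


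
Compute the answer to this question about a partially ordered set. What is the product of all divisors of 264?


Divisors of 264: [1, 2, 3, 4, 6, 8, 11, 12, 22, 24, 33, 44, 66, 88, 132, 264]
Product = n^(d(n)/2) = 264^(16/2)
Product = 23595621172490797056


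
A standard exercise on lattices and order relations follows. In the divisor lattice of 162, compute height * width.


Height = length of longest chain minus 1; width = size of largest antichain.
A maximum chain: 1 | 3 | 9 | 27 | 81 | 162  (height 5).
A maximum antichain: {2, 3}  (width 2).
Product = 5 * 2 = 10


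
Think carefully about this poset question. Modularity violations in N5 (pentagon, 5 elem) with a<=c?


Modular law: if a <= c then a v (b ^ c) = (a v b) ^ c.
Check all triples (a,b,c) with a <= c among 5 elements.
  e.g. a=a, b=c, c=b: lhs=a != rhs=b
Total violating triples: 1


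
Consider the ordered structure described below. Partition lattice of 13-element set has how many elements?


B(n) = number of set partitions of an n-element set.
B(n) satisfies the recurrence: B(n+1) = sum_k C(n,k)*B(k).
B(13) = 27644437


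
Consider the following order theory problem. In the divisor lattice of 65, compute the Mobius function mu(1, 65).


In a divisor lattice, mu(a,b) = mu(b/a) where mu is the classical Mobius function.
b/a = 65/1 = 65
Prime factorization of 65: primes [5, 13]
65 is squarefree with 2 prime factor(s), so mu(65) = (-1)^2 = 1


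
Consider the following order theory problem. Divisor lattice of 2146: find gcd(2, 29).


In a divisor lattice, meet = gcd (greatest common divisor).
By Euclidean algorithm or factoring: gcd(2,29) = 1


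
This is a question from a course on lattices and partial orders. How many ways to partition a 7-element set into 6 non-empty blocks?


S(n,k) = k*S(n-1,k) + S(n-1,k-1).
S(6,6) = 1, S(6,5) = 15
S(7,6) = 6*1 + 15 = 6 + 15
S(7,6) = 21


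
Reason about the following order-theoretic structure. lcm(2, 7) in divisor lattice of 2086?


Join=lcm.
gcd(2,7)=1
lcm=14


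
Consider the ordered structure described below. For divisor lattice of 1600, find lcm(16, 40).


In a divisor lattice, join = lcm (least common multiple).
Compute lcm iteratively: start with first element, then lcm(current, next).
Elements: [16, 40]
lcm(16,40) = 80
Final lcm = 80


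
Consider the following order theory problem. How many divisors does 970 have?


Divisors of 970: [1, 2, 5, 10, 97, 194, 485, 970]
Count: 8


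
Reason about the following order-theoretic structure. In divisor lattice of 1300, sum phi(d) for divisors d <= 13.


Divisors of 1300 up to 13: [1, 2, 4, 5, 10, 13]
phi values: [1, 1, 2, 4, 4, 12]
Sum = 24


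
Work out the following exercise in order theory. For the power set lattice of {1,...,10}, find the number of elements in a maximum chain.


A chain is a totally ordered subset; we count the number of elements in a maximum chain.
Compute, for each element x, the size of the longest chain ending at x:
  {}: 1
  {1}: 2
  {2}: 2
  {3}: 2
  {4}: 2
  {5}: 2
  ...
A maximum chain: {} < {1} < {1,2} < {1,2,3} < {1,2,3,4} < {1,2,3,4,5} < {1,2,3,4,5,6} < {1,2,3,4,5,6,7} < {1,2,3,4,5,6,7,8} < {1,2,3,4,5,6,7,8,9} < {1,2,3,4,5,6,7,8,9,10}
Number of elements in the longest chain: 11


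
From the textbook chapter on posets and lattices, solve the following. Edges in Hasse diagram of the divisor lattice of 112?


A cover relation a -< b holds when a < b with no c strictly between.
Cover relations:
  1 -< 2
  1 -< 7
  2 -< 4
  2 -< 14
  4 -< 8
  4 -< 28
  7 -< 14
  8 -< 16
  ...5 more
Total: 13


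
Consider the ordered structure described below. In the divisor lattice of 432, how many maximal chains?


A maximal chain goes from the minimum element to a maximal element via cover relations.
Counting all min-to-max paths in the cover graph.
Total maximal chains: 35


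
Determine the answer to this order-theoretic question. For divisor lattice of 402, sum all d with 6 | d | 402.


Interval [6,402] in divisors of 402: [6, 402]
Sum = 408


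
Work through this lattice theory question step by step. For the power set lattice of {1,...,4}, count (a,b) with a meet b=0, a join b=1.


Complement pair (a,b): a meet b = bottom, a join b = top.
Here: A intersect B = {} and A union B = {1,...,4}.
Pairs found: ({},{1,2,3,4}), ({1},{2,3,4}), ({2},{1,3,4}), ({3},{1,2,4}), ... (12 more)
Total ordered pairs: 16
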